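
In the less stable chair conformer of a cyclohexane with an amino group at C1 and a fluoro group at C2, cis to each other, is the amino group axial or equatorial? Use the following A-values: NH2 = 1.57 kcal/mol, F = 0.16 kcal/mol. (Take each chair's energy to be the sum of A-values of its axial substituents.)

C1 and C2 have opposite parity, so for the cis isomer the two substituents are one axial and one equatorial in each chair.
Chair I (amino axial, fluoro equatorial): E = 1.57 kcal/mol.
Chair II (amino equatorial, fluoro axial): E = 0.16 kcal/mol.
Chair I is the less stable (higher-energy) conformer, and in that chair the amino group is axial.

axial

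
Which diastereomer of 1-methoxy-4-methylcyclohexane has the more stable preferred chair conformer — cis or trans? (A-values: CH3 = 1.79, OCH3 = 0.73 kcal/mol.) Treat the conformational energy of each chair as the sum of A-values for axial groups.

trans

At 1,4 positions (parity opposite): cis → (a,e or e,a); trans → (e,e or a,a).
Best chair for cis: E = 0.73 kcal/mol; best chair for trans: E = 0.00 kcal/mol.
The trans isomer is lower by 0.73 kcal/mol.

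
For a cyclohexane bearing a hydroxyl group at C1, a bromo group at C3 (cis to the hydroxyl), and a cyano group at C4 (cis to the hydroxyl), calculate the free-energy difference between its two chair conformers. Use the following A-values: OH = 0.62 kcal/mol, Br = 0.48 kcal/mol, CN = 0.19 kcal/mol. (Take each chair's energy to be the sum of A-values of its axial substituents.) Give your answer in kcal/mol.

Chair I (hydroxyl axial, bromo axial, cyano equatorial): E = 1.10 kcal/mol.
Chair II (hydroxyl equatorial, bromo equatorial, cyano axial): E = 0.19 kcal/mol.
ΔE = 1.10 − 0.19 = 0.91 kcal/mol; chair II is more stable.

0.91 kcal/mol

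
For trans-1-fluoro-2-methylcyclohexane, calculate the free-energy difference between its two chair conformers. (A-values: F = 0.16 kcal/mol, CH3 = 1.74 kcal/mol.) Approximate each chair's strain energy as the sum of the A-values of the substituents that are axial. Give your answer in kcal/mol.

C1 and C2 have opposite parity, so for the trans isomer the two substituents are e,e in one chair and a,a in the other.
Chair I (fluoro axial, methyl axial): E = 1.90 kcal/mol.
Chair II (fluoro equatorial, methyl equatorial): E = 0.00 kcal/mol.
ΔE = 1.90 − 0.00 = 1.90 kcal/mol; chair II is more stable.

1.90 kcal/mol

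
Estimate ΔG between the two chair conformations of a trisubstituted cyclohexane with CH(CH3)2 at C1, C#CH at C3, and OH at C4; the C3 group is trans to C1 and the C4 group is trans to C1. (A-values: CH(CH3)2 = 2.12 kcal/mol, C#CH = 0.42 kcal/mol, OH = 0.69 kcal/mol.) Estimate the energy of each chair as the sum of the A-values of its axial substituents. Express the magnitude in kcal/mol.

Chair I (isopropyl axial, ethynyl equatorial, hydroxyl axial): E = 2.81 kcal/mol.
Chair II (isopropyl equatorial, ethynyl axial, hydroxyl equatorial): E = 0.42 kcal/mol.
ΔE = 2.81 − 0.42 = 2.39 kcal/mol; chair II is more stable.

2.39 kcal/mol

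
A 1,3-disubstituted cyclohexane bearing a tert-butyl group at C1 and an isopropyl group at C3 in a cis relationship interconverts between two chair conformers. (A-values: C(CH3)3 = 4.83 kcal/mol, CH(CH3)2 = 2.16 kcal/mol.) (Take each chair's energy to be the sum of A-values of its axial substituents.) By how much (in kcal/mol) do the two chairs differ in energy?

C1 and C3 have the same parity, so for the cis isomer the two substituents are e,e in one chair and a,a in the other.
Chair I (tert-butyl axial, isopropyl axial): E = 6.99 kcal/mol.
Chair II (tert-butyl equatorial, isopropyl equatorial): E = 0.00 kcal/mol.
ΔE = 6.99 − 0.00 = 6.99 kcal/mol; chair II is more stable.

6.99 kcal/mol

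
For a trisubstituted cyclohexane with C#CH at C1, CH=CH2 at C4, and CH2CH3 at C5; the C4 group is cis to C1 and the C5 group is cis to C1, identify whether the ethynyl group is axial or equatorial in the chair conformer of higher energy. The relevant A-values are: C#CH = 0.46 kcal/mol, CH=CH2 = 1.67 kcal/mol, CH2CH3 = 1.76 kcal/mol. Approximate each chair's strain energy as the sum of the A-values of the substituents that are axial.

Chair I (ethynyl axial, vinyl equatorial, ethyl axial): E = 2.22 kcal/mol.
Chair II (ethynyl equatorial, vinyl axial, ethyl equatorial): E = 1.67 kcal/mol.
Chair I is the less stable (higher-energy) conformer, and in that chair the ethynyl group is axial.

axial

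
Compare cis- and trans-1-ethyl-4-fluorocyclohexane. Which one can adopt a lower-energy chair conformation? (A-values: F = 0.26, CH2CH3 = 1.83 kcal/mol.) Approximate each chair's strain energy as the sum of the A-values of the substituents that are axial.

At 1,4 positions (parity opposite): cis → (a,e or e,a); trans → (e,e or a,a).
Best chair for cis: E = 0.26 kcal/mol; best chair for trans: E = 0.00 kcal/mol.
The trans isomer is lower by 0.26 kcal/mol.

trans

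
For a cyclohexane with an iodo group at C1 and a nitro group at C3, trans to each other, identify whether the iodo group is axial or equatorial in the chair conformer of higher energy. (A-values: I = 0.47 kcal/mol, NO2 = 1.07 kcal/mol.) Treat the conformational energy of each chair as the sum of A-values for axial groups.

C1 and C3 have the same parity, so for the trans isomer the two substituents are one axial and one equatorial in each chair.
Chair I (iodo axial, nitro equatorial): E = 0.47 kcal/mol.
Chair II (iodo equatorial, nitro axial): E = 1.07 kcal/mol.
Chair II is the less stable (higher-energy) conformer, and in that chair the iodo group is equatorial.

equatorial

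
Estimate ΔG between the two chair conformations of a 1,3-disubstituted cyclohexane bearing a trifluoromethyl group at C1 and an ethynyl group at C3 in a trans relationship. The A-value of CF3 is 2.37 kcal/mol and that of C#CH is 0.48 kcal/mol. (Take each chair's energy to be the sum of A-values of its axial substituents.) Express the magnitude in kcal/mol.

1.89 kcal/mol

C1 and C3 have the same parity, so for the trans isomer the two substituents are one axial and one equatorial in each chair.
Chair I (trifluoromethyl axial, ethynyl equatorial): E = 2.37 kcal/mol.
Chair II (trifluoromethyl equatorial, ethynyl axial): E = 0.48 kcal/mol.
ΔE = 2.37 − 0.48 = 1.89 kcal/mol; chair II is more stable.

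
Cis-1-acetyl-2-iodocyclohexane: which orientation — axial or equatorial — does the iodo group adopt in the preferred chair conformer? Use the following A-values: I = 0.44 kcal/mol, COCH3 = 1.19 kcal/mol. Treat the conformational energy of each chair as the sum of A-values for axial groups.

axial

C1 and C2 have opposite parity, so for the cis isomer the two substituents are one axial and one equatorial in each chair.
Chair I (iodo axial, acetyl equatorial): E = 0.44 kcal/mol.
Chair II (iodo equatorial, acetyl axial): E = 1.19 kcal/mol.
Chair I is the more stable (lower-energy) conformer, and in that chair the iodo group is axial.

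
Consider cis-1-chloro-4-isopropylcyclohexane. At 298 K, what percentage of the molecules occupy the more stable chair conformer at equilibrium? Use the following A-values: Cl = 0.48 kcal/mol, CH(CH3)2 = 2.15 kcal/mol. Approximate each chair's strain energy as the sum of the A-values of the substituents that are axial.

94.4%

C1 and C4 have opposite parity, so for the cis isomer the two substituents are one axial and one equatorial in each chair.
Chair I (chloro axial, isopropyl equatorial): E = 0.48 kcal/mol; chair II (chloro equatorial, isopropyl axial): E = 2.15 kcal/mol.
ΔG = 1.67 kcal/mol between the two chairs.
K = exp(ΔG/RT) with R = 1.987×10⁻³ kcal mol⁻¹ K⁻¹ and T = 298 K gives K ≈ 16.8.
Fraction in the lower-energy chair = K/(K+1) = 94.4%.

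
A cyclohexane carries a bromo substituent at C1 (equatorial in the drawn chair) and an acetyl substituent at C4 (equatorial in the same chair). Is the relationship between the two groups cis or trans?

C1 and C4 have opposite parity, so their axial bonds point in opposite directions.
With opposite-parity carbons, two substituents on the same face are one axial and one equatorial; opposite faces give both axial or both equatorial.
Here the groups are equatorial/equatorial → opposite face → trans.

trans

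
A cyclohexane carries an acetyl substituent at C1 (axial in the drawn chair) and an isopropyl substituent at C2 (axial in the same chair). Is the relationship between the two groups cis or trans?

C1 and C2 have opposite parity, so their axial bonds point in opposite directions.
With opposite-parity carbons, two substituents on the same face are one axial and one equatorial; opposite faces give both axial or both equatorial.
Here the groups are axial/axial → opposite face → trans.

trans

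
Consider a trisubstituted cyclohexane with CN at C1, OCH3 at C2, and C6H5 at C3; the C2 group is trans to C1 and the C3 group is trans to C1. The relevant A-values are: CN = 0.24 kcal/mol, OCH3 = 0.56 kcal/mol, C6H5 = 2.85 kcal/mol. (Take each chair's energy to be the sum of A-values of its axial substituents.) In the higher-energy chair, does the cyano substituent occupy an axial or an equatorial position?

equatorial

Chair I (cyano axial, methoxy axial, phenyl equatorial): E = 0.80 kcal/mol.
Chair II (cyano equatorial, methoxy equatorial, phenyl axial): E = 2.85 kcal/mol.
Chair II is the less stable (higher-energy) conformer, and in that chair the cyano group is equatorial.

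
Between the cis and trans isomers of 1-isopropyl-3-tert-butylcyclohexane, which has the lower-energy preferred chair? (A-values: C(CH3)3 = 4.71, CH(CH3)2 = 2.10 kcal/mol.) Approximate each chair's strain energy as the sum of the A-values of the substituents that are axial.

cis

At 1,3 positions (parity same): cis → (e,e or a,a); trans → (a,e or e,a).
Best chair for cis: E = 0.00 kcal/mol; best chair for trans: E = 2.10 kcal/mol.
The cis isomer is lower by 2.10 kcal/mol.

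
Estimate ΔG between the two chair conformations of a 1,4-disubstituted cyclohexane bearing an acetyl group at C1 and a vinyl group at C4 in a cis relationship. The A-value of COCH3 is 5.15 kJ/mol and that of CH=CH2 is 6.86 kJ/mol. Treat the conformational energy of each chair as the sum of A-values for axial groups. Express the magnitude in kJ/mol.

C1 and C4 have opposite parity, so for the cis isomer the two substituents are one axial and one equatorial in each chair.
Chair I (acetyl axial, vinyl equatorial): E = 5.15 kJ/mol.
Chair II (acetyl equatorial, vinyl axial): E = 6.86 kJ/mol.
ΔE = 6.86 − 5.15 = 1.71 kJ/mol; chair I is more stable.

1.71 kJ/mol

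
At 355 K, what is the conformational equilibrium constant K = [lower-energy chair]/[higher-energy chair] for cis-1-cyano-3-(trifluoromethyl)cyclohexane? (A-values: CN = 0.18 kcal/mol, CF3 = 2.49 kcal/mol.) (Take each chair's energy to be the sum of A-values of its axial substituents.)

K ≈ 44.0

C1 and C3 have the same parity, so for the cis isomer the two substituents are e,e in one chair and a,a in the other.
Chair I (cyano axial, trifluoromethyl axial): E = 2.67 kcal/mol; chair II (cyano equatorial, trifluoromethyl equatorial): E = 0.00 kcal/mol.
ΔG = 2.67 kcal/mol between the two chairs.
K = exp(ΔG/RT) with R = 1.987×10⁻³ kcal mol⁻¹ K⁻¹ and T = 355 K gives K ≈ 44.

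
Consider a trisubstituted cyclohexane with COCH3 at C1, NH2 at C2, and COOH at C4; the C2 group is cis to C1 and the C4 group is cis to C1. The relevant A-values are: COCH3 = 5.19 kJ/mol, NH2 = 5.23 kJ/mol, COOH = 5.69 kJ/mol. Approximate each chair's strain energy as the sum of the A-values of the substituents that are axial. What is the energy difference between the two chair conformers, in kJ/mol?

Chair I (acetyl axial, amino equatorial, carboxyl equatorial): E = 5.19 kJ/mol.
Chair II (acetyl equatorial, amino axial, carboxyl axial): E = 10.92 kJ/mol.
ΔE = 10.92 − 5.19 = 5.73 kJ/mol; chair I is more stable.

5.73 kJ/mol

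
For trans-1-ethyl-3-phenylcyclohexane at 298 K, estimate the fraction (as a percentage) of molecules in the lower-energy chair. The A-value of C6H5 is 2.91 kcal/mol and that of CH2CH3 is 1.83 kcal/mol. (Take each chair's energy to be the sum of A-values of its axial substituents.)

86.1%

C1 and C3 have the same parity, so for the trans isomer the two substituents are one axial and one equatorial in each chair.
Chair I (phenyl axial, ethyl equatorial): E = 2.91 kcal/mol; chair II (phenyl equatorial, ethyl axial): E = 1.83 kcal/mol.
ΔG = 1.08 kcal/mol between the two chairs.
K = exp(ΔG/RT) with R = 1.987×10⁻³ kcal mol⁻¹ K⁻¹ and T = 298 K gives K ≈ 6.2.
Fraction in the lower-energy chair = K/(K+1) = 86.1%.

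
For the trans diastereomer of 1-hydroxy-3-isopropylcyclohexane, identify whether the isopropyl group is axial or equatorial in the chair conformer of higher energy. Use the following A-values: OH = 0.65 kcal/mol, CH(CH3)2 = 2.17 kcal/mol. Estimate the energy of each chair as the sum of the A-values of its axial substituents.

axial

C1 and C3 have the same parity, so for the trans isomer the two substituents are one axial and one equatorial in each chair.
Chair I (hydroxyl axial, isopropyl equatorial): E = 0.65 kcal/mol.
Chair II (hydroxyl equatorial, isopropyl axial): E = 2.17 kcal/mol.
Chair II is the less stable (higher-energy) conformer, and in that chair the isopropyl group is axial.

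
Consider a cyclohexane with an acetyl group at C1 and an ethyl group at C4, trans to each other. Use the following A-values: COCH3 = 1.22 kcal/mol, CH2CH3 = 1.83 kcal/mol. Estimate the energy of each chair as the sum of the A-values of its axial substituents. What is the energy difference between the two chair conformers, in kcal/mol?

3.05 kcal/mol

C1 and C4 have opposite parity, so for the trans isomer the two substituents are e,e in one chair and a,a in the other.
Chair I (acetyl axial, ethyl axial): E = 3.05 kcal/mol.
Chair II (acetyl equatorial, ethyl equatorial): E = 0.00 kcal/mol.
ΔE = 3.05 − 0.00 = 3.05 kcal/mol; chair II is more stable.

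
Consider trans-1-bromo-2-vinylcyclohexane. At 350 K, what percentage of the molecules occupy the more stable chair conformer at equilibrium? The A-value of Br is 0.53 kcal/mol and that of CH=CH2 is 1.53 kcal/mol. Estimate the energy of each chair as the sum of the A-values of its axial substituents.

C1 and C2 have opposite parity, so for the trans isomer the two substituents are e,e in one chair and a,a in the other.
Chair I (bromo axial, vinyl axial): E = 2.06 kcal/mol; chair II (bromo equatorial, vinyl equatorial): E = 0.00 kcal/mol.
ΔG = 2.06 kcal/mol between the two chairs.
K = exp(ΔG/RT) with R = 1.987×10⁻³ kcal mol⁻¹ K⁻¹ and T = 350 K gives K ≈ 19.3.
Fraction in the lower-energy chair = K/(K+1) = 95.1%.

95.1%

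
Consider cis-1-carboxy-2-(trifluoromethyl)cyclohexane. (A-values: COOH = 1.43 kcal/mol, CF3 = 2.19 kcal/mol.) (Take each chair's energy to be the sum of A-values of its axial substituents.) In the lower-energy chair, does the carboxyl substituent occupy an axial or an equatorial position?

C1 and C2 have opposite parity, so for the cis isomer the two substituents are one axial and one equatorial in each chair.
Chair I (carboxyl axial, trifluoromethyl equatorial): E = 1.43 kcal/mol.
Chair II (carboxyl equatorial, trifluoromethyl axial): E = 2.19 kcal/mol.
Chair I is the more stable (lower-energy) conformer, and in that chair the carboxyl group is axial.

axial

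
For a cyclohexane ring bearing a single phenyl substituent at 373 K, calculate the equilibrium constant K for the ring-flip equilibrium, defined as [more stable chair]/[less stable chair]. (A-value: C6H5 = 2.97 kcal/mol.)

K ≈ 55.0

One chair has the phenyl group axial (E = 2.97 kcal/mol) and the other has it equatorial (E = 0).
ΔG = 2.97 kcal/mol between the two chairs.
K = exp(ΔG/RT) with R = 1.987×10⁻³ kcal mol⁻¹ K⁻¹ and T = 373 K gives K ≈ 55.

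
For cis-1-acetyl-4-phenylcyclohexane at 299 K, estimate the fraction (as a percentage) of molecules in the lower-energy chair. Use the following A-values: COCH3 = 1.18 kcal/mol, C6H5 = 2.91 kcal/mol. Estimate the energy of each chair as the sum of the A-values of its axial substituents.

C1 and C4 have opposite parity, so for the cis isomer the two substituents are one axial and one equatorial in each chair.
Chair I (acetyl axial, phenyl equatorial): E = 1.18 kcal/mol; chair II (acetyl equatorial, phenyl axial): E = 2.91 kcal/mol.
ΔG = 1.73 kcal/mol between the two chairs.
K = exp(ΔG/RT) with R = 1.987×10⁻³ kcal mol⁻¹ K⁻¹ and T = 299 K gives K ≈ 18.4.
Fraction in the lower-energy chair = K/(K+1) = 94.8%.

94.8%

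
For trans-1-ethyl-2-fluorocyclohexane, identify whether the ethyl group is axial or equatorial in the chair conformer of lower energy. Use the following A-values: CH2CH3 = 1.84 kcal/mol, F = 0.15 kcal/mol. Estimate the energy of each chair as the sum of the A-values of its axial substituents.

C1 and C2 have opposite parity, so for the trans isomer the two substituents are e,e in one chair and a,a in the other.
Chair I (ethyl axial, fluoro axial): E = 1.99 kcal/mol.
Chair II (ethyl equatorial, fluoro equatorial): E = 0.00 kcal/mol.
Chair II is the more stable (lower-energy) conformer, and in that chair the ethyl group is equatorial.

equatorial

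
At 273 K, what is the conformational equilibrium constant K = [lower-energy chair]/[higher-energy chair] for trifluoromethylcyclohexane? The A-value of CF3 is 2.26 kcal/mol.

One chair has the trifluoromethyl group axial (E = 2.26 kcal/mol) and the other has it equatorial (E = 0).
ΔG = 2.26 kcal/mol between the two chairs.
K = exp(ΔG/RT) with R = 1.987×10⁻³ kcal mol⁻¹ K⁻¹ and T = 273 K gives K ≈ 64.5.

K ≈ 64.5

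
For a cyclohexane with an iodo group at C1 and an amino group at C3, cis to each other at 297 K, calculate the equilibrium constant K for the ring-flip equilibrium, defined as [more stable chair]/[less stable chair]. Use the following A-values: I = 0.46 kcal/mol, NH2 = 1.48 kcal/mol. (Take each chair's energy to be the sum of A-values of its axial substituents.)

C1 and C3 have the same parity, so for the cis isomer the two substituents are e,e in one chair and a,a in the other.
Chair I (iodo axial, amino axial): E = 1.94 kcal/mol; chair II (iodo equatorial, amino equatorial): E = 0.00 kcal/mol.
ΔG = 1.94 kcal/mol between the two chairs.
K = exp(ΔG/RT) with R = 1.987×10⁻³ kcal mol⁻¹ K⁻¹ and T = 297 K gives K ≈ 26.8.

K ≈ 26.8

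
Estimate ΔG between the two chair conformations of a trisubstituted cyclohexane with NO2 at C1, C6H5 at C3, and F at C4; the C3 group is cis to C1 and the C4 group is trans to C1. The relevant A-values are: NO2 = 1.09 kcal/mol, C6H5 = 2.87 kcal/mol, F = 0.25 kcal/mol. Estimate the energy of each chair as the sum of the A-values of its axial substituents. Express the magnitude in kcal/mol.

4.21 kcal/mol

Chair I (nitro axial, phenyl axial, fluoro axial): E = 4.21 kcal/mol.
Chair II (nitro equatorial, phenyl equatorial, fluoro equatorial): E = 0.00 kcal/mol.
ΔE = 4.21 − 0.00 = 4.21 kcal/mol; chair II is more stable.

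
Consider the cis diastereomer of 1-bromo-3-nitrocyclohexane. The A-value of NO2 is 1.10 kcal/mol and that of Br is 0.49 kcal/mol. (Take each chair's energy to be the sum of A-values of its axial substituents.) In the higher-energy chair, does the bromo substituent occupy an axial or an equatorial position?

axial

C1 and C3 have the same parity, so for the cis isomer the two substituents are e,e in one chair and a,a in the other.
Chair I (nitro axial, bromo axial): E = 1.59 kcal/mol.
Chair II (nitro equatorial, bromo equatorial): E = 0.00 kcal/mol.
Chair I is the less stable (higher-energy) conformer, and in that chair the bromo group is axial.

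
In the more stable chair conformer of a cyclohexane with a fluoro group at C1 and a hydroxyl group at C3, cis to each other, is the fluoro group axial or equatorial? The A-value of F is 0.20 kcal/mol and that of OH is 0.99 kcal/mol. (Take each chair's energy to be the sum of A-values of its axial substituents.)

C1 and C3 have the same parity, so for the cis isomer the two substituents are e,e in one chair and a,a in the other.
Chair I (fluoro axial, hydroxyl axial): E = 1.19 kcal/mol.
Chair II (fluoro equatorial, hydroxyl equatorial): E = 0.00 kcal/mol.
Chair II is the more stable (lower-energy) conformer, and in that chair the fluoro group is equatorial.

equatorial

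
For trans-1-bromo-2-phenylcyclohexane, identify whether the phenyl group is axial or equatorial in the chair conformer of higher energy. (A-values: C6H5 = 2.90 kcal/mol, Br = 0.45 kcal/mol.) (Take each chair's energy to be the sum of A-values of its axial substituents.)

axial

C1 and C2 have opposite parity, so for the trans isomer the two substituents are e,e in one chair and a,a in the other.
Chair I (phenyl axial, bromo axial): E = 3.35 kcal/mol.
Chair II (phenyl equatorial, bromo equatorial): E = 0.00 kcal/mol.
Chair I is the less stable (higher-energy) conformer, and in that chair the phenyl group is axial.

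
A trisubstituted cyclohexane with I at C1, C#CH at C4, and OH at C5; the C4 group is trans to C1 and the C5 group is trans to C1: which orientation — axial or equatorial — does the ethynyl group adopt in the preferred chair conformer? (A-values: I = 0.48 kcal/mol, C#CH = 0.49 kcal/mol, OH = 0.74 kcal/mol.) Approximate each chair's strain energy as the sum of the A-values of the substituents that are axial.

Chair I (iodo axial, ethynyl axial, hydroxyl equatorial): E = 0.97 kcal/mol.
Chair II (iodo equatorial, ethynyl equatorial, hydroxyl axial): E = 0.74 kcal/mol.
Chair II is the more stable (lower-energy) conformer, and in that chair the ethynyl group is equatorial.

equatorial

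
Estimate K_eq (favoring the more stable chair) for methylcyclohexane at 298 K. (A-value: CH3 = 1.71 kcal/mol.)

K ≈ 18.0

One chair has the methyl group axial (E = 1.71 kcal/mol) and the other has it equatorial (E = 0).
ΔG = 1.71 kcal/mol between the two chairs.
K = exp(ΔG/RT) with R = 1.987×10⁻³ kcal mol⁻¹ K⁻¹ and T = 298 K gives K ≈ 18.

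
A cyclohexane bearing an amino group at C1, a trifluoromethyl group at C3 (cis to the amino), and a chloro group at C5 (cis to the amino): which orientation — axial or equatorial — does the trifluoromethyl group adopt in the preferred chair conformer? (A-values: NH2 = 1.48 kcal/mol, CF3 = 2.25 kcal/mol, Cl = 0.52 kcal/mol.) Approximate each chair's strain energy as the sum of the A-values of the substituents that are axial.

equatorial

Chair I (amino axial, trifluoromethyl axial, chloro axial): E = 4.25 kcal/mol.
Chair II (amino equatorial, trifluoromethyl equatorial, chloro equatorial): E = 0.00 kcal/mol.
Chair II is the more stable (lower-energy) conformer, and in that chair the trifluoromethyl group is equatorial.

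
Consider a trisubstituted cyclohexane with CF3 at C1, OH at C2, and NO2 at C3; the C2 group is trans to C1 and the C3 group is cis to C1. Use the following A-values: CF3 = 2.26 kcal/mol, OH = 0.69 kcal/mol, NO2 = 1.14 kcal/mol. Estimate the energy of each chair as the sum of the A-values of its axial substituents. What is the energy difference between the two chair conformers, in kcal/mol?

Chair I (trifluoromethyl axial, hydroxyl axial, nitro axial): E = 4.09 kcal/mol.
Chair II (trifluoromethyl equatorial, hydroxyl equatorial, nitro equatorial): E = 0.00 kcal/mol.
ΔE = 4.09 − 0.00 = 4.09 kcal/mol; chair II is more stable.

4.09 kcal/mol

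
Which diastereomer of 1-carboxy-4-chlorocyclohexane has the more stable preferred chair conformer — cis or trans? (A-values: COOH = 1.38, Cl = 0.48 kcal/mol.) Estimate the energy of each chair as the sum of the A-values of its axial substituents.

trans

At 1,4 positions (parity opposite): cis → (a,e or e,a); trans → (e,e or a,a).
Best chair for cis: E = 0.48 kcal/mol; best chair for trans: E = 0.00 kcal/mol.
The trans isomer is lower by 0.48 kcal/mol.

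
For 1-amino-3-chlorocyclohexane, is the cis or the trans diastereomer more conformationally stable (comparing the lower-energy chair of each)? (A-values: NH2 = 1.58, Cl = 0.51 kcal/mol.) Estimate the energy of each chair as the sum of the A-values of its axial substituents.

cis

At 1,3 positions (parity same): cis → (e,e or a,a); trans → (a,e or e,a).
Best chair for cis: E = 0.00 kcal/mol; best chair for trans: E = 0.51 kcal/mol.
The cis isomer is lower by 0.51 kcal/mol.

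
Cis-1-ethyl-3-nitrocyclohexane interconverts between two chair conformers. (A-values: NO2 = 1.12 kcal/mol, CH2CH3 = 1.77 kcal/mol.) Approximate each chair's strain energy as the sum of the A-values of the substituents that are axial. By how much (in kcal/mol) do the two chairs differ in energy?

C1 and C3 have the same parity, so for the cis isomer the two substituents are e,e in one chair and a,a in the other.
Chair I (nitro axial, ethyl axial): E = 2.89 kcal/mol.
Chair II (nitro equatorial, ethyl equatorial): E = 0.00 kcal/mol.
ΔE = 2.89 − 0.00 = 2.89 kcal/mol; chair II is more stable.

2.89 kcal/mol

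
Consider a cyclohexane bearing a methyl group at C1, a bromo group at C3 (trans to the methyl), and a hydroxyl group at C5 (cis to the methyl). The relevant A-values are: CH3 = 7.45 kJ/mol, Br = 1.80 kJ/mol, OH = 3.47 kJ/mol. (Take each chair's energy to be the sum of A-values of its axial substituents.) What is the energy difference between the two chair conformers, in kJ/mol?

Chair I (methyl axial, bromo equatorial, hydroxyl axial): E = 10.92 kJ/mol.
Chair II (methyl equatorial, bromo axial, hydroxyl equatorial): E = 1.80 kJ/mol.
ΔE = 10.92 − 1.80 = 9.12 kJ/mol; chair II is more stable.

9.12 kJ/mol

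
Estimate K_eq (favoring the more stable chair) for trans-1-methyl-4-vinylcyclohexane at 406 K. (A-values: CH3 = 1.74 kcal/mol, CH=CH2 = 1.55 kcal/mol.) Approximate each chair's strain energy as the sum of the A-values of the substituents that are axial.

C1 and C4 have opposite parity, so for the trans isomer the two substituents are e,e in one chair and a,a in the other.
Chair I (methyl axial, vinyl axial): E = 3.29 kcal/mol; chair II (methyl equatorial, vinyl equatorial): E = 0.00 kcal/mol.
ΔG = 3.29 kcal/mol between the two chairs.
K = exp(ΔG/RT) with R = 1.987×10⁻³ kcal mol⁻¹ K⁻¹ and T = 406 K gives K ≈ 59.

K ≈ 59.0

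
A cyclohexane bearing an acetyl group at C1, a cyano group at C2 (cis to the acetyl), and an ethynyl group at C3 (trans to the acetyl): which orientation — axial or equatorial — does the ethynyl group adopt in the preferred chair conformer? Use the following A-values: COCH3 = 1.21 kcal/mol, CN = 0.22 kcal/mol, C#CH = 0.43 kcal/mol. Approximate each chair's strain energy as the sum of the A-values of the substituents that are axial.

axial

Chair I (acetyl axial, cyano equatorial, ethynyl equatorial): E = 1.21 kcal/mol.
Chair II (acetyl equatorial, cyano axial, ethynyl axial): E = 0.65 kcal/mol.
Chair II is the more stable (lower-energy) conformer, and in that chair the ethynyl group is axial.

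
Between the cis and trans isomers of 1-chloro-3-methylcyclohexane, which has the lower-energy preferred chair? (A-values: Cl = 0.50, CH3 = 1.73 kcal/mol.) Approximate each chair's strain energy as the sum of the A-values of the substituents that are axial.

cis

At 1,3 positions (parity same): cis → (e,e or a,a); trans → (a,e or e,a).
Best chair for cis: E = 0.00 kcal/mol; best chair for trans: E = 0.50 kcal/mol.
The cis isomer is lower by 0.50 kcal/mol.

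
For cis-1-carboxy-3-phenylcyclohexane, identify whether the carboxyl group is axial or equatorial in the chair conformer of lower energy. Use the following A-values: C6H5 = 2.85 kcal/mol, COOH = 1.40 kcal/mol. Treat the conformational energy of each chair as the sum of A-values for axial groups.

C1 and C3 have the same parity, so for the cis isomer the two substituents are e,e in one chair and a,a in the other.
Chair I (phenyl axial, carboxyl axial): E = 4.25 kcal/mol.
Chair II (phenyl equatorial, carboxyl equatorial): E = 0.00 kcal/mol.
Chair II is the more stable (lower-energy) conformer, and in that chair the carboxyl group is equatorial.

equatorial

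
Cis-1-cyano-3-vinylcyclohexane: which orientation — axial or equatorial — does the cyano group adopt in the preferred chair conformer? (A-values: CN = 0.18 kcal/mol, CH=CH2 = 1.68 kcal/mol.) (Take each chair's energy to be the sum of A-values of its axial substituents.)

C1 and C3 have the same parity, so for the cis isomer the two substituents are e,e in one chair and a,a in the other.
Chair I (cyano axial, vinyl axial): E = 1.86 kcal/mol.
Chair II (cyano equatorial, vinyl equatorial): E = 0.00 kcal/mol.
Chair II is the more stable (lower-energy) conformer, and in that chair the cyano group is equatorial.

equatorial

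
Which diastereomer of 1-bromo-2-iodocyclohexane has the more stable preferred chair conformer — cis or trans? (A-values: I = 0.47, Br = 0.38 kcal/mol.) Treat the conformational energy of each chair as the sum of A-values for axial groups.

trans

At 1,2 positions (parity opposite): cis → (a,e or e,a); trans → (e,e or a,a).
Best chair for cis: E = 0.38 kcal/mol; best chair for trans: E = 0.00 kcal/mol.
The trans isomer is lower by 0.38 kcal/mol.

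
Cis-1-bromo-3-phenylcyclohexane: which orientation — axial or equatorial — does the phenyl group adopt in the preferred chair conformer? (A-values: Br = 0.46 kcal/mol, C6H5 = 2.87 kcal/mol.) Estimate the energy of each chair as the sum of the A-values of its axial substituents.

C1 and C3 have the same parity, so for the cis isomer the two substituents are e,e in one chair and a,a in the other.
Chair I (bromo axial, phenyl axial): E = 3.33 kcal/mol.
Chair II (bromo equatorial, phenyl equatorial): E = 0.00 kcal/mol.
Chair II is the more stable (lower-energy) conformer, and in that chair the phenyl group is equatorial.

equatorial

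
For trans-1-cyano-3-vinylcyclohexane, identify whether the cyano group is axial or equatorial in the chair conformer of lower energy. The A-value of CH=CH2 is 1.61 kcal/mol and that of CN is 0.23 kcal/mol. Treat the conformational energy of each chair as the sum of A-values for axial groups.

C1 and C3 have the same parity, so for the trans isomer the two substituents are one axial and one equatorial in each chair.
Chair I (vinyl axial, cyano equatorial): E = 1.61 kcal/mol.
Chair II (vinyl equatorial, cyano axial): E = 0.23 kcal/mol.
Chair II is the more stable (lower-energy) conformer, and in that chair the cyano group is axial.

axial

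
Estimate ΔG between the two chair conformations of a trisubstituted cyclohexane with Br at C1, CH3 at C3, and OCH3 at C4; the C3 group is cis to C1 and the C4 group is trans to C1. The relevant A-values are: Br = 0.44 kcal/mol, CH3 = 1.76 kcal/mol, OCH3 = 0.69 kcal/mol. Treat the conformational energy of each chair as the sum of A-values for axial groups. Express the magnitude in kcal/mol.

Chair I (bromo axial, methyl axial, methoxy axial): E = 2.89 kcal/mol.
Chair II (bromo equatorial, methyl equatorial, methoxy equatorial): E = 0.00 kcal/mol.
ΔE = 2.89 − 0.00 = 2.89 kcal/mol; chair II is more stable.

2.89 kcal/mol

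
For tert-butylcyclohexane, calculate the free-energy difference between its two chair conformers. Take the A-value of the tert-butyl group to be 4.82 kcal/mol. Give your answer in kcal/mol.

A monosubstituted cyclohexane has one chair with the tert-butyl group axial (E = A = 4.82 kcal/mol) and one with it equatorial (E = 0).
ΔE = 4.82 − 0 = 4.82 kcal/mol.

4.82 kcal/mol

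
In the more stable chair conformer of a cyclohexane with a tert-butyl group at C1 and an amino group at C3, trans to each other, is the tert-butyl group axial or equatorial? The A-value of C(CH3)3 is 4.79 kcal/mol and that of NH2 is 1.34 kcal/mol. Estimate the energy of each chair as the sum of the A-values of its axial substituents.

equatorial

C1 and C3 have the same parity, so for the trans isomer the two substituents are one axial and one equatorial in each chair.
Chair I (tert-butyl axial, amino equatorial): E = 4.79 kcal/mol.
Chair II (tert-butyl equatorial, amino axial): E = 1.34 kcal/mol.
Chair II is the more stable (lower-energy) conformer, and in that chair the tert-butyl group is equatorial.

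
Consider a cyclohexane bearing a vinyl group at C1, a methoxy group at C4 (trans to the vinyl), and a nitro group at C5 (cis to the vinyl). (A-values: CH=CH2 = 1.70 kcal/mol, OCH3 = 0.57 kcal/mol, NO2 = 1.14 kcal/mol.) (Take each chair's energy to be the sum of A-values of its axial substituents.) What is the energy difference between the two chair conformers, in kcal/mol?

Chair I (vinyl axial, methoxy axial, nitro axial): E = 3.41 kcal/mol.
Chair II (vinyl equatorial, methoxy equatorial, nitro equatorial): E = 0.00 kcal/mol.
ΔE = 3.41 − 0.00 = 3.41 kcal/mol; chair II is more stable.

3.41 kcal/mol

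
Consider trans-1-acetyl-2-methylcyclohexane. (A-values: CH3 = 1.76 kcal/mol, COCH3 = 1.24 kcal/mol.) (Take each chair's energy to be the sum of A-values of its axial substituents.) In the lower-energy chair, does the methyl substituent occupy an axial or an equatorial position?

equatorial

C1 and C2 have opposite parity, so for the trans isomer the two substituents are e,e in one chair and a,a in the other.
Chair I (methyl axial, acetyl axial): E = 3.00 kcal/mol.
Chair II (methyl equatorial, acetyl equatorial): E = 0.00 kcal/mol.
Chair II is the more stable (lower-energy) conformer, and in that chair the methyl group is equatorial.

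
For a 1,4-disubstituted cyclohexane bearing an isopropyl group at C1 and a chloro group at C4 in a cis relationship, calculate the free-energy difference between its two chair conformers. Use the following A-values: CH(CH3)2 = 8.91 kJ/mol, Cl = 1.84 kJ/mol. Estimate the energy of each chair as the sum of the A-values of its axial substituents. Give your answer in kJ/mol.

C1 and C4 have opposite parity, so for the cis isomer the two substituents are one axial and one equatorial in each chair.
Chair I (isopropyl axial, chloro equatorial): E = 8.91 kJ/mol.
Chair II (isopropyl equatorial, chloro axial): E = 1.84 kJ/mol.
ΔE = 8.91 − 1.84 = 7.07 kJ/mol; chair II is more stable.

7.07 kJ/mol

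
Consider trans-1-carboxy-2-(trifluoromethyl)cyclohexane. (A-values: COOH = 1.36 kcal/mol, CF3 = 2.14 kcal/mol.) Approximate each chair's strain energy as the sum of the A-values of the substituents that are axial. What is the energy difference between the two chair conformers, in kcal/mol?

3.50 kcal/mol

C1 and C2 have opposite parity, so for the trans isomer the two substituents are e,e in one chair and a,a in the other.
Chair I (carboxyl axial, trifluoromethyl axial): E = 3.50 kcal/mol.
Chair II (carboxyl equatorial, trifluoromethyl equatorial): E = 0.00 kcal/mol.
ΔE = 3.50 − 0.00 = 3.50 kcal/mol; chair II is more stable.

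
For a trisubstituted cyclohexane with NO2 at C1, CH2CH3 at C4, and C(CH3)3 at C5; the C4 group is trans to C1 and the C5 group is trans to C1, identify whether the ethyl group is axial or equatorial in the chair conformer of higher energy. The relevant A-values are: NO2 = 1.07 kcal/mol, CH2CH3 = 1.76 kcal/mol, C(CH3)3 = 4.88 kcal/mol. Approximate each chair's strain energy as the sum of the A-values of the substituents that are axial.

Chair I (nitro axial, ethyl axial, tert-butyl equatorial): E = 2.83 kcal/mol.
Chair II (nitro equatorial, ethyl equatorial, tert-butyl axial): E = 4.88 kcal/mol.
Chair II is the less stable (higher-energy) conformer, and in that chair the ethyl group is equatorial.

equatorial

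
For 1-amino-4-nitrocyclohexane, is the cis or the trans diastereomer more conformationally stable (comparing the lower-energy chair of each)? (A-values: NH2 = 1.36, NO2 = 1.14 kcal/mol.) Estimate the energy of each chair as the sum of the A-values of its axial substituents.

trans

At 1,4 positions (parity opposite): cis → (a,e or e,a); trans → (e,e or a,a).
Best chair for cis: E = 1.14 kcal/mol; best chair for trans: E = 0.00 kcal/mol.
The trans isomer is lower by 1.14 kcal/mol.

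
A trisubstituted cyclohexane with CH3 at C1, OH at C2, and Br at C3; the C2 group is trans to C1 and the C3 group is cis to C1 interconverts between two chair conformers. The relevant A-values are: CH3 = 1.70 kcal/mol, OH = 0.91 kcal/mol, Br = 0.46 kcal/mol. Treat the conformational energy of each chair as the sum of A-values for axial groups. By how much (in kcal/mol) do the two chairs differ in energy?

Chair I (methyl axial, hydroxyl axial, bromo axial): E = 3.07 kcal/mol.
Chair II (methyl equatorial, hydroxyl equatorial, bromo equatorial): E = 0.00 kcal/mol.
ΔE = 3.07 − 0.00 = 3.07 kcal/mol; chair II is more stable.

3.07 kcal/mol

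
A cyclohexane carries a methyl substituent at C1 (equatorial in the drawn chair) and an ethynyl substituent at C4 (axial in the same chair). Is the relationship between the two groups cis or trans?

C1 and C4 have opposite parity, so their axial bonds point in opposite directions.
With opposite-parity carbons, two substituents on the same face are one axial and one equatorial; opposite faces give both axial or both equatorial.
Here the groups are equatorial/axial → same face → cis.

cis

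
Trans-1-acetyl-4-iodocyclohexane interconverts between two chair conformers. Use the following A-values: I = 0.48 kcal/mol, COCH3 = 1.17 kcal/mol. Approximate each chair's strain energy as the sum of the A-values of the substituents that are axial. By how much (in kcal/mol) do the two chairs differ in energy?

C1 and C4 have opposite parity, so for the trans isomer the two substituents are e,e in one chair and a,a in the other.
Chair I (iodo axial, acetyl axial): E = 1.65 kcal/mol.
Chair II (iodo equatorial, acetyl equatorial): E = 0.00 kcal/mol.
ΔE = 1.65 − 0.00 = 1.65 kcal/mol; chair II is more stable.

1.65 kcal/mol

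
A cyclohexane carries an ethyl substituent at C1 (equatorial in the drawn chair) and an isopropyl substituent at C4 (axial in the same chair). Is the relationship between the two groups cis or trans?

cis

C1 and C4 have opposite parity, so their axial bonds point in opposite directions.
With opposite-parity carbons, two substituents on the same face are one axial and one equatorial; opposite faces give both axial or both equatorial.
Here the groups are equatorial/axial → same face → cis.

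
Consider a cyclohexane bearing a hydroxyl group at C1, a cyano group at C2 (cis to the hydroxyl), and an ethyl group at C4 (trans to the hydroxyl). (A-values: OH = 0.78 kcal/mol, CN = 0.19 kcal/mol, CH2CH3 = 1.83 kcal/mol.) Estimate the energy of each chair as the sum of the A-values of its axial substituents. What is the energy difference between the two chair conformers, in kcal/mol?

2.42 kcal/mol

Chair I (hydroxyl axial, cyano equatorial, ethyl axial): E = 2.61 kcal/mol.
Chair II (hydroxyl equatorial, cyano axial, ethyl equatorial): E = 0.19 kcal/mol.
ΔE = 2.61 − 0.19 = 2.42 kcal/mol; chair II is more stable.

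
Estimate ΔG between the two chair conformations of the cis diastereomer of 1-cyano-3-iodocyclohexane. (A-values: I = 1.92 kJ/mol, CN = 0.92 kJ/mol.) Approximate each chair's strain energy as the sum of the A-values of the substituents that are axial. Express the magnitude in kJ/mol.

C1 and C3 have the same parity, so for the cis isomer the two substituents are e,e in one chair and a,a in the other.
Chair I (iodo axial, cyano axial): E = 2.84 kJ/mol.
Chair II (iodo equatorial, cyano equatorial): E = 0.00 kJ/mol.
ΔE = 2.84 − 0.00 = 2.84 kJ/mol; chair II is more stable.

2.84 kJ/mol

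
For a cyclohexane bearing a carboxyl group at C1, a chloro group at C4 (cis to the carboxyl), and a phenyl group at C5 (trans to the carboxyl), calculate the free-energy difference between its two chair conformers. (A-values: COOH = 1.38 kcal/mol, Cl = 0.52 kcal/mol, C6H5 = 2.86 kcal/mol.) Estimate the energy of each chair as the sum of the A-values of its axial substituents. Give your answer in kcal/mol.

Chair I (carboxyl axial, chloro equatorial, phenyl equatorial): E = 1.38 kcal/mol.
Chair II (carboxyl equatorial, chloro axial, phenyl axial): E = 3.38 kcal/mol.
ΔE = 3.38 − 1.38 = 2.00 kcal/mol; chair I is more stable.

2.00 kcal/mol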